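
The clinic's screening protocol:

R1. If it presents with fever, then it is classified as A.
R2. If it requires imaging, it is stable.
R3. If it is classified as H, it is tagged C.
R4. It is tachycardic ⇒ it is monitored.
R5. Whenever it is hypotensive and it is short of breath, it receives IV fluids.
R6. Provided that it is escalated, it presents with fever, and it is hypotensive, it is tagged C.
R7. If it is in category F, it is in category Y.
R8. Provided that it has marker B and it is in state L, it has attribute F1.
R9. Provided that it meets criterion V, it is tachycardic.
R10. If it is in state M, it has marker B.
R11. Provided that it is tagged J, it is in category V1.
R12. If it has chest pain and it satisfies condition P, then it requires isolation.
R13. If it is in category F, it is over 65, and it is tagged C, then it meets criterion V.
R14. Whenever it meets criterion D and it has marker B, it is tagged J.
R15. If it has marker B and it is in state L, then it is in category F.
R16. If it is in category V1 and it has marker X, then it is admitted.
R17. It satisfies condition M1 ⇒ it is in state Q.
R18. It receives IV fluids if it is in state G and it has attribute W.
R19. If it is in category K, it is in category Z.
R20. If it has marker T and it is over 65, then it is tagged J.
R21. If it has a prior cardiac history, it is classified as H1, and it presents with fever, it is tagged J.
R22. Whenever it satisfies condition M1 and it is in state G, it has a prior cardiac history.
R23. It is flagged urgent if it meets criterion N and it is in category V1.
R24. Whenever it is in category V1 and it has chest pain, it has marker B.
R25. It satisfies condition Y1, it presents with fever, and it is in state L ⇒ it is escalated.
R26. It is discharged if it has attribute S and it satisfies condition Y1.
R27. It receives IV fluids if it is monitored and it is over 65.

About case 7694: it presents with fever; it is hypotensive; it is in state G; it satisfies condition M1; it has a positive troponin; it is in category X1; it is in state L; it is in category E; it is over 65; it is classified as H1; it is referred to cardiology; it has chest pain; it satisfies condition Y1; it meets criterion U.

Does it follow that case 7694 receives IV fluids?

By R22 (it satisfies condition M1, it is in state G): it has a prior cardiac history.
By R25 (it satisfies condition Y1, it presents with fever, it is in state L): it is escalated.
By R6 (it is escalated, it presents with fever, it is hypotensive): it is tagged C.
By R21 (it has a prior cardiac history, it is classified as H1, it presents with fever): it is tagged J.
By R11 (it is tagged J): it is in category V1.
By R24 (it is in category V1, it has chest pain): it has marker B.
By R15 (it has marker B, it is in state L): it is in category F.
By R13 (it is in category F, it is over 65, it is tagged C): it meets criterion V.
By R9 (it meets criterion V): it is tachycardic.
By R4 (it is tachycardic): it is monitored.
By R27 (it is monitored, it is over 65): it receives IV fluids.

Yes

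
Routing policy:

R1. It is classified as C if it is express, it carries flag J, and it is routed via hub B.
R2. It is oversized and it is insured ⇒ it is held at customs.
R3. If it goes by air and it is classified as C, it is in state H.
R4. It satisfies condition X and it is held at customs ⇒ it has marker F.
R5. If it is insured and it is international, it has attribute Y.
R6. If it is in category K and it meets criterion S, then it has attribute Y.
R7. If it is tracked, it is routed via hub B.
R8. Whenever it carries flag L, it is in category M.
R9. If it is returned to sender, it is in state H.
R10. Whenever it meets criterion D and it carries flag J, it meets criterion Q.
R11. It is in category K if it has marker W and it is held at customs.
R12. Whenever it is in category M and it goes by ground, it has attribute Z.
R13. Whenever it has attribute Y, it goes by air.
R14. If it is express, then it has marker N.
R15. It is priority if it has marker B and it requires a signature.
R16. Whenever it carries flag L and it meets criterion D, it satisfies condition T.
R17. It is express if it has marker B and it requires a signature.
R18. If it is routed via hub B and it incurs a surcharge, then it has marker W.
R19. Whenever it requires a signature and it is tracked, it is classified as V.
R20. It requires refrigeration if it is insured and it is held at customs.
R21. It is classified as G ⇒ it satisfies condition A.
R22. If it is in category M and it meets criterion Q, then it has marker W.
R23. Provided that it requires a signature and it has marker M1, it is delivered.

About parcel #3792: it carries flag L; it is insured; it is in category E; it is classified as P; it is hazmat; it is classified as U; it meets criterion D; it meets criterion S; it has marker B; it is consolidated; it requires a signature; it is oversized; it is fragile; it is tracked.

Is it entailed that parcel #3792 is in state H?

No

Forward chaining from the given facts derives: is held at customs, is routed via hub B, is in category M, is priority, satisfies condition T, is express, is classified as V, requires refrigeration, has marker N.
Rules concluding "it is in state H": R3 needs "it goes by air"; R9 needs "it is returned to sender" — none of these are established.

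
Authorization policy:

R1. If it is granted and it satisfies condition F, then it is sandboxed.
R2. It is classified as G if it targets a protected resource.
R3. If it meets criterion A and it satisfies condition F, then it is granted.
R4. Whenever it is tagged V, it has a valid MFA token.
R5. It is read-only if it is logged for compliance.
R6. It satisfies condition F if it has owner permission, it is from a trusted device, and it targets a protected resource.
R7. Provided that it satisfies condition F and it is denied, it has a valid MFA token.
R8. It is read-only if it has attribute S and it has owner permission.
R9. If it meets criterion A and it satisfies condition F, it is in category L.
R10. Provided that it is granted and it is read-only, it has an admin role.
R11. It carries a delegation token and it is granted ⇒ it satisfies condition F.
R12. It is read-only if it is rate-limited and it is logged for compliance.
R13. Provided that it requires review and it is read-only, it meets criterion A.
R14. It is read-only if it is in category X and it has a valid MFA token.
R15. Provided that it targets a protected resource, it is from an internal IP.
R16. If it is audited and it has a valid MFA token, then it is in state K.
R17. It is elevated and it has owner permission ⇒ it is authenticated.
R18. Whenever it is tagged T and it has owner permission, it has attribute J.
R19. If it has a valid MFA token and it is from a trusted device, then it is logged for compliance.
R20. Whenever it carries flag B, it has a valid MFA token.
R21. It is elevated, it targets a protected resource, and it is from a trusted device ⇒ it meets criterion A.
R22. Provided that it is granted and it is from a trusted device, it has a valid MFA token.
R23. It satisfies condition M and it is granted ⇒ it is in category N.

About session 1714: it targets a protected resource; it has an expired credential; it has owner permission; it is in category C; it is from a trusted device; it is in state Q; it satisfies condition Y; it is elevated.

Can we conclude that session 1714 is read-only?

Yes

By R6 (it has owner permission, it is from a trusted device, it targets a protected resource): it satisfies condition F.
By R21 (it is elevated, it targets a protected resource, it is from a trusted device): it meets criterion A.
By R3 (it meets criterion A, it satisfies condition F): it is granted.
By R22 (it is granted, it is from a trusted device): it has a valid MFA token.
By R19 (it has a valid MFA token, it is from a trusted device): it is logged for compliance.
By R5 (it is logged for compliance): it is read-only.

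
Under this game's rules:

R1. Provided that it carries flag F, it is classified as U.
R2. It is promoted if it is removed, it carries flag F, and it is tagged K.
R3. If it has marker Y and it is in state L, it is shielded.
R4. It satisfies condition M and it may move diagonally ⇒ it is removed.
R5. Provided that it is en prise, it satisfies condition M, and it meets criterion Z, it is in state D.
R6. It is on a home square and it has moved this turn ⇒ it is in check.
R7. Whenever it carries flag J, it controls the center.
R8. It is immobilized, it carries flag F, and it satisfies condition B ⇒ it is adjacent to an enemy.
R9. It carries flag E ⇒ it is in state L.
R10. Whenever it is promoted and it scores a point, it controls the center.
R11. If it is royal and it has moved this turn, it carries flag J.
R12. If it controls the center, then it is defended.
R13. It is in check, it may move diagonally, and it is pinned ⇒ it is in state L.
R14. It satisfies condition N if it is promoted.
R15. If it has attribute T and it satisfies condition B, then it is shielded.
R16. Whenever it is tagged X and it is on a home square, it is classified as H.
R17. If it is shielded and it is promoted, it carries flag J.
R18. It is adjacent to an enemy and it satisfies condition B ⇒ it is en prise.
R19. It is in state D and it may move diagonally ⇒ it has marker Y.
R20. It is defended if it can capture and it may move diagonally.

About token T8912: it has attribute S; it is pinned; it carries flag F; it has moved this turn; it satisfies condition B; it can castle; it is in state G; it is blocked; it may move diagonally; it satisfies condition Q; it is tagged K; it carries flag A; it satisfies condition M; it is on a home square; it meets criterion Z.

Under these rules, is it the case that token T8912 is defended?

No

Forward chaining from the given facts derives: is classified as U, is removed, is in check, is in state L, is promoted, satisfies condition N.
Rules concluding "it is defended": R12 needs "it controls the center"; R20 needs "it can capture" — none of these are established.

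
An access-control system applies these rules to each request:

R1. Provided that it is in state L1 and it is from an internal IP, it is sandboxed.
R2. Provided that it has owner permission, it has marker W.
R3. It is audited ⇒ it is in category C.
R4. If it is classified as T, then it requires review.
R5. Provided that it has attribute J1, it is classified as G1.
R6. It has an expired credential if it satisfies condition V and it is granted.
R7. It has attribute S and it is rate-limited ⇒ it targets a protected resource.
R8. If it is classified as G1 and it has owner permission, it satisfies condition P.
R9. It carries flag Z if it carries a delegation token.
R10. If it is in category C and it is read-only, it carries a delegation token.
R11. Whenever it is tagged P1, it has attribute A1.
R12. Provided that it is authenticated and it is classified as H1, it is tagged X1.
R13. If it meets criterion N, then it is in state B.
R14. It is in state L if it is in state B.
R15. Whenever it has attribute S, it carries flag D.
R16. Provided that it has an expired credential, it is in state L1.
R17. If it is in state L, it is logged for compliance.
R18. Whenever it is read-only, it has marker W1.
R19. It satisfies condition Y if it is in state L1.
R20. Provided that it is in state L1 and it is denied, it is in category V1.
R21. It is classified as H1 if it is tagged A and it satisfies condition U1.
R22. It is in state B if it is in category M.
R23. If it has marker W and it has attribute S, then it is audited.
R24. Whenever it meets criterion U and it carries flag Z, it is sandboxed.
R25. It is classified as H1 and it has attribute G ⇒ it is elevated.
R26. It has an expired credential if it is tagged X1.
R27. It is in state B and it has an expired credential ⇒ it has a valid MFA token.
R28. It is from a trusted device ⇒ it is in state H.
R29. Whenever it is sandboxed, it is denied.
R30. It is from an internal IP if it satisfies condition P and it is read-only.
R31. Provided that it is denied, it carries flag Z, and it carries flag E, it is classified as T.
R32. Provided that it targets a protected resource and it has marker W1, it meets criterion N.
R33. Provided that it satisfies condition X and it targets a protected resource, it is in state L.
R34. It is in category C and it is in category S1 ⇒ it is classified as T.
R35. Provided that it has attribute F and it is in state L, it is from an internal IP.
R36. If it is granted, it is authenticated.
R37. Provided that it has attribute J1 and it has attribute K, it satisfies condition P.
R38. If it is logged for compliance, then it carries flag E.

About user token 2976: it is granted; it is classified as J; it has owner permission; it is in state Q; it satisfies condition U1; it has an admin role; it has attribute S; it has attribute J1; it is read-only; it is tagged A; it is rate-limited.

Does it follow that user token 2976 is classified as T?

By R2 (it has owner permission): it has marker W.
By R5 (it has attribute J1): it is classified as G1.
By R7 (it has attribute S, it is rate-limited): it targets a protected resource.
By R8 (it is classified as G1, it has owner permission): it satisfies condition P.
By R18 (it is read-only): it has marker W1.
By R21 (it is tagged A, it satisfies condition U1): it is classified as H1.
By R23 (it has marker W, it has attribute S): it is audited.
By R30 (it satisfies condition P, it is read-only): it is from an internal IP.
By R32 (it targets a protected resource, it has marker W1): it meets criterion N.
By R36 (it is granted): it is authenticated.
By R3 (it is audited): it is in category C.
By R10 (it is in category C, it is read-only): it carries a delegation token.
By R12 (it is authenticated, it is classified as H1): it is tagged X1.
By R13 (it meets criterion N): it is in state B.
By R14 (it is in state B): it is in state L.
By R17 (it is in state L): it is logged for compliance.
By R26 (it is tagged X1): it has an expired credential.
By R38 (it is logged for compliance): it carries flag E.
By R9 (it carries a delegation token): it carries flag Z.
By R16 (it has an expired credential): it is in state L1.
By R1 (it is in state L1, it is from an internal IP): it is sandboxed.
By R29 (it is sandboxed): it is denied.
By R31 (it is denied, it carries flag Z, it carries flag E): it is classified as T.

Yes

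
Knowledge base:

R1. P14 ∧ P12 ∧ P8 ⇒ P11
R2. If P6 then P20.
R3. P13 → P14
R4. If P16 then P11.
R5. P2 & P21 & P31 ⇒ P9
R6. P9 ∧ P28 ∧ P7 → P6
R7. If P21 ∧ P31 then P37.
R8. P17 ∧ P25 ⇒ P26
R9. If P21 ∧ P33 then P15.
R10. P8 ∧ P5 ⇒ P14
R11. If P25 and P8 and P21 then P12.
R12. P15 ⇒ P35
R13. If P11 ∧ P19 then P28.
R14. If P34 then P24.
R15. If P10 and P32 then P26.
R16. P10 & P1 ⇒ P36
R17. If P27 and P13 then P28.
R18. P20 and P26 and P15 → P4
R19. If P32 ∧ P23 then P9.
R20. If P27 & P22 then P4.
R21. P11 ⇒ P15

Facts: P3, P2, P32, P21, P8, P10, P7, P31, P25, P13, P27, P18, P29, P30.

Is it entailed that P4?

Yes

P14  (by R3: P13)
P9  (by R5: P2, P21, P31)
P12  (by R11: P25, P8, P21)
P26  (by R15: P10, P32)
P28  (by R17: P27, P13)
P11  (by R1: P14, P12, P8)
P6  (by R6: P9, P28, P7)
P15  (by R21: P11)
P20  (by R2: P6)
P4  (by R18: P20, P26, P15)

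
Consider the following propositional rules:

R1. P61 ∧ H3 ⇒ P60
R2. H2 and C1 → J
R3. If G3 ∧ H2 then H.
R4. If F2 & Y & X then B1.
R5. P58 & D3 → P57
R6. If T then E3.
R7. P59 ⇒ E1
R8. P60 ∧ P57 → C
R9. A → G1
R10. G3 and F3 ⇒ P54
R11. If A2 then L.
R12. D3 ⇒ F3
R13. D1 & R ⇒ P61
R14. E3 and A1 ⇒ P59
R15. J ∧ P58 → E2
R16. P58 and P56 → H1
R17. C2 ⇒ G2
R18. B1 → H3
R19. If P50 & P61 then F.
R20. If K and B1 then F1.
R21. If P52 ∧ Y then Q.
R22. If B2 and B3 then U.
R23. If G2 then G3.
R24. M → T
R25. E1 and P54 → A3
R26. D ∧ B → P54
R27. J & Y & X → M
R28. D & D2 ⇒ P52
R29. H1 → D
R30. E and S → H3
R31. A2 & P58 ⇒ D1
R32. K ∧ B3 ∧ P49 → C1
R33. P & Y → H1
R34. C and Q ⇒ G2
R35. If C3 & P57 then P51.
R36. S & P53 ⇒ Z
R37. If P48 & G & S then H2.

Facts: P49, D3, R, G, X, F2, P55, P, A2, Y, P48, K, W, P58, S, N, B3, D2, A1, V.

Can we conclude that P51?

No

Forward chaining from the given facts derives: B1, P57, L, F3, H3, F1, D1, C1, H1, H2, J, P61, E2, M, D, P60, C, T, P52, E3, P59, Q, G2, E1, G3, H, P54, A3.
The only rule concluding P51 is R35, which needs C3; that is never established.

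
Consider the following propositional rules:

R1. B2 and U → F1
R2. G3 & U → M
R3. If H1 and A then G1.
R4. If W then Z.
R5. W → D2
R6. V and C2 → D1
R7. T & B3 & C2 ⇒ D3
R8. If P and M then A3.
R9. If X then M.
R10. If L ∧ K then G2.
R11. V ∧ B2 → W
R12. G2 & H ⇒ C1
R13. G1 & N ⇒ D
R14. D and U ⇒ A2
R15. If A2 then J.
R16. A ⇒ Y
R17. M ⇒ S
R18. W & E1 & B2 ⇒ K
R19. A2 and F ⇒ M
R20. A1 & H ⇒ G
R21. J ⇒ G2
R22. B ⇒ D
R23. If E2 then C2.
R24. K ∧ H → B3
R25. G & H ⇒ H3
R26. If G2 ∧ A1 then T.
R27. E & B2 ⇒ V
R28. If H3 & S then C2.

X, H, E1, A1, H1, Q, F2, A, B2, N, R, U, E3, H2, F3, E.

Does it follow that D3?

G1  (by R3: H1, A)
M  (by R9: X)
D  (by R13: G1, N)
A2  (by R14: D, U)
J  (by R15: A2)
S  (by R17: M)
G  (by R20: A1, H)
G2  (by R21: J)
H3  (by R25: G, H)
T  (by R26: G2, A1)
V  (by R27: E, B2)
C2  (by R28: H3, S)
W  (by R11: V, B2)
K  (by R18: W, E1, B2)
B3  (by R24: K, H)
D3  (by R7: T, B3, C2)

Yes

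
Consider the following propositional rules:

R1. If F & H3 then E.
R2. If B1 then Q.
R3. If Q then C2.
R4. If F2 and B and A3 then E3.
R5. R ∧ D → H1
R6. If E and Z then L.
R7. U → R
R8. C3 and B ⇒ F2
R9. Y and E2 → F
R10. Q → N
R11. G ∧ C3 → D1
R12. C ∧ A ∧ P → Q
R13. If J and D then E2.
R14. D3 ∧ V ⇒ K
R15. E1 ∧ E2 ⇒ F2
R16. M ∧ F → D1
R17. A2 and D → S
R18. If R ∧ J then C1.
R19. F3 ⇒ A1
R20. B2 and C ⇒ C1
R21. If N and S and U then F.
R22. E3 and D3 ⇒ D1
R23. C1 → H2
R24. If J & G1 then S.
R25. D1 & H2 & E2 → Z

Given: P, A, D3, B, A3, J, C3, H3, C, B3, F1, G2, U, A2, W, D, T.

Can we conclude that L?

Yes

R  (by R7: U)
F2  (by R8: C3, B)
Q  (by R12: C, A, P)
E2  (by R13: J, D)
S  (by R17: A2, D)
C1  (by R18: R, J)
H2  (by R23: C1)
E3  (by R4: F2, B, A3)
N  (by R10: Q)
F  (by R21: N, S, U)
D1  (by R22: E3, D3)
Z  (by R25: D1, H2, E2)
E  (by R1: F, H3)
L  (by R6: E, Z)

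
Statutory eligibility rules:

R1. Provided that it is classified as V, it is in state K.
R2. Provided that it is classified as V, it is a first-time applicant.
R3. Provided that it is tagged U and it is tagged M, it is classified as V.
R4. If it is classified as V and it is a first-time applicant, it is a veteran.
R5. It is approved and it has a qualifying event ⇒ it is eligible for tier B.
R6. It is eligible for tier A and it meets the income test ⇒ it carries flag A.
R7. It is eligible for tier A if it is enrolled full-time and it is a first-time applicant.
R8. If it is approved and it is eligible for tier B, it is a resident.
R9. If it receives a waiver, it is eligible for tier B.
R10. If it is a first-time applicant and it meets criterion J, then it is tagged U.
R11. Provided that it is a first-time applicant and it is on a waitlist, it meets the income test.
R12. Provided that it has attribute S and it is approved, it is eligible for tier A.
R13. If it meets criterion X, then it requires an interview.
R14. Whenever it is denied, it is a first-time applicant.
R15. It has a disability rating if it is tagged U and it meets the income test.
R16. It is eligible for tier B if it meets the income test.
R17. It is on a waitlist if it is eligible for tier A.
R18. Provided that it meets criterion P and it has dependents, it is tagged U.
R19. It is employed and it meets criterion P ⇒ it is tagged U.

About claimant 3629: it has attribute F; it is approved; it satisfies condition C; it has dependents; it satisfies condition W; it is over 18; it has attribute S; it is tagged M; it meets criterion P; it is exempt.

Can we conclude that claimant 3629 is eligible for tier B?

By R12 (it has attribute S, it is approved): it is eligible for tier A.
By R17 (it is eligible for tier A): it is on a waitlist.
By R18 (it meets criterion P, it has dependents): it is tagged U.
By R3 (it is tagged U, it is tagged M): it is classified as V.
By R2 (it is classified as V): it is a first-time applicant.
By R11 (it is a first-time applicant, it is on a waitlist): it meets the income test.
By R16 (it meets the income test): it is eligible for tier B.

Yes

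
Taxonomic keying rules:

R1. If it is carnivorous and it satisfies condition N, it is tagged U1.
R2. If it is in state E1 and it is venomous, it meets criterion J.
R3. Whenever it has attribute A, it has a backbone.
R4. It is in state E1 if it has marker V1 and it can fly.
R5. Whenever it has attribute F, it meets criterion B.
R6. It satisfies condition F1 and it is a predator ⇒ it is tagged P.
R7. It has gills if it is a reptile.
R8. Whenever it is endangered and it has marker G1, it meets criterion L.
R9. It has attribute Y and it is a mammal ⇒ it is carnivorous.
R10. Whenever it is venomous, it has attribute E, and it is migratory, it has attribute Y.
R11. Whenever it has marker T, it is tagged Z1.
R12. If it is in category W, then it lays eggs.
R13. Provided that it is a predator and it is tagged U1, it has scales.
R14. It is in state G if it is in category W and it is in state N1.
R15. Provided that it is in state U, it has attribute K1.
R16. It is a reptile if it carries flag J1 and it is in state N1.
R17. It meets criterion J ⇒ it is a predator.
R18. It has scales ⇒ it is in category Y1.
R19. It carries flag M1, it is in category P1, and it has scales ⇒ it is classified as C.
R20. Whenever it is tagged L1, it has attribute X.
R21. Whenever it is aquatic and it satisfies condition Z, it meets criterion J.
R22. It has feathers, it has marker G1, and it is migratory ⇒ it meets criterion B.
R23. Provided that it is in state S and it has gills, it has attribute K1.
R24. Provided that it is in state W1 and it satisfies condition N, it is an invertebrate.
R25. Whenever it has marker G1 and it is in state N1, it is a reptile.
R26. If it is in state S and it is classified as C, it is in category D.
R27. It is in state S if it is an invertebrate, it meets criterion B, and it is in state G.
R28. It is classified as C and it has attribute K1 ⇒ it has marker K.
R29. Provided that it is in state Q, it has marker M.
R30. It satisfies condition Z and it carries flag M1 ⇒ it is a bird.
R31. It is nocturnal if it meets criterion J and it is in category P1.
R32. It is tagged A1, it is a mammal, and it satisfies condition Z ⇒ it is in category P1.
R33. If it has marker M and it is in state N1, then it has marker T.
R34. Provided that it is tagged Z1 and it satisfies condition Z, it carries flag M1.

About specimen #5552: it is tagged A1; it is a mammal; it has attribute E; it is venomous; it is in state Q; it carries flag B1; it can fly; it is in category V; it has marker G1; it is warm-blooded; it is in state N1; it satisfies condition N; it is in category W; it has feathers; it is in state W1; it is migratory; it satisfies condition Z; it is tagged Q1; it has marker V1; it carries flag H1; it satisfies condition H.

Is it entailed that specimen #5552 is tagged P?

No

Forward chaining from the given facts derives: is in state E1, has attribute Y, lays eggs, is in state G, meets criterion B, is an invertebrate, is a reptile, is in state S, has marker M, is in category P1, has marker T, meets criterion J, has gills, is carnivorous, is tagged Z1, is a predator, has attribute K1, is nocturnal, carries flag M1, is tagged U1, has scales, is in category Y1, is classified as C, is in category D, has marker K, is a bird.
The only rule concluding "it is tagged P" is R6, which needs "it satisfies condition F1"; that is never established.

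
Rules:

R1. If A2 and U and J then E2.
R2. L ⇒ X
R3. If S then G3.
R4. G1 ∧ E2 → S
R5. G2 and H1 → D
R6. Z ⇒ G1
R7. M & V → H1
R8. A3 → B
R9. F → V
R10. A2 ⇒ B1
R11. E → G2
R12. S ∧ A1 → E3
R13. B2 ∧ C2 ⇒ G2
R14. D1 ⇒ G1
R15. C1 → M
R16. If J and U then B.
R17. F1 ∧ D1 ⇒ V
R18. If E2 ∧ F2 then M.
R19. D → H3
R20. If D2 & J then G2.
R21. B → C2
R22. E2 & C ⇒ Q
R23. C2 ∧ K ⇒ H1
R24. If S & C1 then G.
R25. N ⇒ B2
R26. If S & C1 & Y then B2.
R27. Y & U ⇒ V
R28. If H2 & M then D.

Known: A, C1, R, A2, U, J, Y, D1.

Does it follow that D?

Yes

E2  (by R1: A2, U, J)
G1  (by R14: D1)
M  (by R15: C1)
B  (by R16: J, U)
C2  (by R21: B)
V  (by R27: Y, U)
S  (by R4: G1, E2)
H1  (by R7: M, V)
B2  (by R26: S, C1, Y)
G2  (by R13: B2, C2)
D  (by R5: G2, H1)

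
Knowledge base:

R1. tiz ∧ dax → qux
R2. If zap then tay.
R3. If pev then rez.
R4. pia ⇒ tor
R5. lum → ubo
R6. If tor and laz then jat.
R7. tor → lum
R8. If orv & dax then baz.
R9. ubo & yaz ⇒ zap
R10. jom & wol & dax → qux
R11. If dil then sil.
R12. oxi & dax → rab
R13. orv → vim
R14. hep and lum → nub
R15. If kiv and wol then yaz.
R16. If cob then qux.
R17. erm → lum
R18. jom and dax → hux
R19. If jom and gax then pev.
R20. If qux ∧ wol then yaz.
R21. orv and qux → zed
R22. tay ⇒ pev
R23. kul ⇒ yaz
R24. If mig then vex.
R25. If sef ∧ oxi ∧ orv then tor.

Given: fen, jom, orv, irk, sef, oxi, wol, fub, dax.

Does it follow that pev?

qux  (by R10: jom, wol, dax)
yaz  (by R20: qux, wol)
tor  (by R25: sef, oxi, orv)
lum  (by R7: tor)
ubo  (by R5: lum)
zap  (by R9: ubo, yaz)
tay  (by R2: zap)
pev  (by R22: tay)

Yes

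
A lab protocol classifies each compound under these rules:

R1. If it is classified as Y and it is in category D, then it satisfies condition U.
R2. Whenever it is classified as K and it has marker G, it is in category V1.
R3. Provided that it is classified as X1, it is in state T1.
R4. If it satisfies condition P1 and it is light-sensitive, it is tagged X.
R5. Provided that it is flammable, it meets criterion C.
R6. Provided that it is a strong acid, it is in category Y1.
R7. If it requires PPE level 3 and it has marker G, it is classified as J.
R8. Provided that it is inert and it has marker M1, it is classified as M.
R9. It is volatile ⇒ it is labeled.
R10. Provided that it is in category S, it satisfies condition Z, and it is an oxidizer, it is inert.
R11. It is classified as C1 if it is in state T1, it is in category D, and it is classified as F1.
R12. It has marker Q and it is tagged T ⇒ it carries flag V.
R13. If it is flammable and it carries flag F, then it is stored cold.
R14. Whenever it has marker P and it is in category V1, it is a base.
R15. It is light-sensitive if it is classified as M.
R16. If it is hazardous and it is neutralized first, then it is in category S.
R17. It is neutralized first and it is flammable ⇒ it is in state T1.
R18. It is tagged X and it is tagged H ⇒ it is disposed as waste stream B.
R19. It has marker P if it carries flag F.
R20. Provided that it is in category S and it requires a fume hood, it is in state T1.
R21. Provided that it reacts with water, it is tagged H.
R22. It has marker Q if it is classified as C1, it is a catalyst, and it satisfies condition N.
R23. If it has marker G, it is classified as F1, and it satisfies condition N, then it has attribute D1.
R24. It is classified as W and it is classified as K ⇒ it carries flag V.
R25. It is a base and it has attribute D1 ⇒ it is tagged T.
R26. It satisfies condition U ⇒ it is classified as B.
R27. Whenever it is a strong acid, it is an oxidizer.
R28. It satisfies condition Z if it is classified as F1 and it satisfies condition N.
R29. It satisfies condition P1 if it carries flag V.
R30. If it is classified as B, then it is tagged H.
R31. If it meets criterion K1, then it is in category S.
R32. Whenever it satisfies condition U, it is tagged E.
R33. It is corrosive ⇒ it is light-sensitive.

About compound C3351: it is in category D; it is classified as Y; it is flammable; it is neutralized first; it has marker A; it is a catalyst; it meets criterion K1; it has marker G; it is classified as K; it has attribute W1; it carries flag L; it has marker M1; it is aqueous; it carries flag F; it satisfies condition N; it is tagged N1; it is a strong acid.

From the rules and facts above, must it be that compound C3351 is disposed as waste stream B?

No

Forward chaining from the given facts derives: satisfies condition U, is in category V1, meets criterion C, is in category Y1, is stored cold, is in state T1, has marker P, is classified as B, is an oxidizer, is tagged H, is in category S, is tagged E, is a base.
The only rule concluding "it is disposed as waste stream B" is R18, which needs "it is tagged X"; that is never established.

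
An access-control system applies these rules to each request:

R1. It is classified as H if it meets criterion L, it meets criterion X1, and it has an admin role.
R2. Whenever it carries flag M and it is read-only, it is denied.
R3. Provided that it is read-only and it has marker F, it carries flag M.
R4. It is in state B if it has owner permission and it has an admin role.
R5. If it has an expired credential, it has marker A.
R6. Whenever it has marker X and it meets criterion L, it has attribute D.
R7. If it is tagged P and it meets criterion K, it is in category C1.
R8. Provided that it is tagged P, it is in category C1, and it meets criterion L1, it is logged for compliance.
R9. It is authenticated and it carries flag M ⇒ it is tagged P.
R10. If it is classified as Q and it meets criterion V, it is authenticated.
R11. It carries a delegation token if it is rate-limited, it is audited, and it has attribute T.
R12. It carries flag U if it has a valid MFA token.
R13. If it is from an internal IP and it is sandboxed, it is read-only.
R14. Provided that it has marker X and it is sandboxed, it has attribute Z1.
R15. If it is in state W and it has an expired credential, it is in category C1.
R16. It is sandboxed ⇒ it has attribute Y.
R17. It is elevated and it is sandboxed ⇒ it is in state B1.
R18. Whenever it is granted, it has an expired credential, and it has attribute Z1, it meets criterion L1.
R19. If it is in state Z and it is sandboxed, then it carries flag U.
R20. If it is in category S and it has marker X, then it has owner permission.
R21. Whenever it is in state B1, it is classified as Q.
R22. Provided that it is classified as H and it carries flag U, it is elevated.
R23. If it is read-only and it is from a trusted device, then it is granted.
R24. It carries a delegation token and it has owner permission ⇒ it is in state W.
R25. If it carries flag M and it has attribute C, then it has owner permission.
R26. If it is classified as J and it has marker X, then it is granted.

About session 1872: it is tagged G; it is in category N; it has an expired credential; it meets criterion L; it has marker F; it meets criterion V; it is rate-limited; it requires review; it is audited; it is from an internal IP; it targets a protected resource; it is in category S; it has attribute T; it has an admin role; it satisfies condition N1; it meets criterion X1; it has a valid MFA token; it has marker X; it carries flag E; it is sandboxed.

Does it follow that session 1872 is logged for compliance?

Forward chaining from the given facts derives: is classified as H, has marker A, has attribute D, carries a delegation token, carries flag U, is read-only, has attribute Z1, has attribute Y, has owner permission, is elevated, is in state W, carries flag M, is in state B, is in category C1, is in state B1, is classified as Q, is denied, is authenticated, is tagged P.
The only rule concluding "it is logged for compliance" is R8, which needs "it meets criterion L1"; that is never established.

No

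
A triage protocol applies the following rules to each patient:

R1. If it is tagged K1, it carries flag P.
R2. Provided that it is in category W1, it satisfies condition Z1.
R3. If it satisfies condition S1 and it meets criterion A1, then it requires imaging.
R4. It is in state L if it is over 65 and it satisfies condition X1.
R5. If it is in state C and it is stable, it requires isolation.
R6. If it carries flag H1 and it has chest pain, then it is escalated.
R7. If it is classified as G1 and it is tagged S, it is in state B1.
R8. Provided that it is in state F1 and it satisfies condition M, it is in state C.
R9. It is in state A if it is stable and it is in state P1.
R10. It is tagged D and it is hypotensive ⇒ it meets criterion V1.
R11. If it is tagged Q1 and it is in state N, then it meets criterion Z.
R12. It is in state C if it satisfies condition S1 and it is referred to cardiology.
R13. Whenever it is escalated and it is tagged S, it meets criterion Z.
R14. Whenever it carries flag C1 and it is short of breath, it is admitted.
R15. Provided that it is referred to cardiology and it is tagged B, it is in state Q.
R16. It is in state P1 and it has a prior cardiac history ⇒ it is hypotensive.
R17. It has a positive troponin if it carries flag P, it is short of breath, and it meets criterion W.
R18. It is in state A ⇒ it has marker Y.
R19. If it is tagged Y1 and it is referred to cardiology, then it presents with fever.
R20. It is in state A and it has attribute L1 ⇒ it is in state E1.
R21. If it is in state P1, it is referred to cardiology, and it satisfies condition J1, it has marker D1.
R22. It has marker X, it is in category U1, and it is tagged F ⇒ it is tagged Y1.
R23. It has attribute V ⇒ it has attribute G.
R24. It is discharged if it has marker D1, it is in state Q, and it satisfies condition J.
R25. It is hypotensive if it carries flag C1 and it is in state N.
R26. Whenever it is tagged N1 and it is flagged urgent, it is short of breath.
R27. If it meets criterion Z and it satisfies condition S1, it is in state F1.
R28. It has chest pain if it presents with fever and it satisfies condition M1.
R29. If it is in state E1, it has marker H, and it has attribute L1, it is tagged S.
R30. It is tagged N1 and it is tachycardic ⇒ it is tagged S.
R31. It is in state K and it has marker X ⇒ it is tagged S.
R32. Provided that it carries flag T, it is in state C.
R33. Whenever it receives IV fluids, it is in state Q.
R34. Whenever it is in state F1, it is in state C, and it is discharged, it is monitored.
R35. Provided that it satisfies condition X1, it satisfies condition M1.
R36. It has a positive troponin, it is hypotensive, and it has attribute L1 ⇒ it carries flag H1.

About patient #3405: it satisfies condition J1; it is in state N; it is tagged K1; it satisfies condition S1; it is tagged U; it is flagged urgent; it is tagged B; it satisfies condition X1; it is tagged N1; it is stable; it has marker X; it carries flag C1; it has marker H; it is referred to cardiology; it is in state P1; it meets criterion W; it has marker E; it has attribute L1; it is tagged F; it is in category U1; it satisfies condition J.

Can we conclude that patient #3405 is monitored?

By R1 (it is tagged K1): it carries flag P.
By R9 (it is stable, it is in state P1): it is in state A.
By R12 (it satisfies condition S1, it is referred to cardiology): it is in state C.
By R15 (it is referred to cardiology, it is tagged B): it is in state Q.
By R20 (it is in state A, it has attribute L1): it is in state E1.
By R21 (it is in state P1, it is referred to cardiology, it satisfies condition J1): it has marker D1.
By R22 (it has marker X, it is in category U1, it is tagged F): it is tagged Y1.
By R24 (it has marker D1, it is in state Q, it satisfies condition J): it is discharged.
By R25 (it carries flag C1, it is in state N): it is hypotensive.
By R26 (it is tagged N1, it is flagged urgent): it is short of breath.
By R29 (it is in state E1, it has marker H, it has attribute L1): it is tagged S.
By R35 (it satisfies condition X1): it satisfies condition M1.
By R17 (it carries flag P, it is short of breath, it meets criterion W): it has a positive troponin.
By R19 (it is tagged Y1, it is referred to cardiology): it presents with fever.
By R28 (it presents with fever, it satisfies condition M1): it has chest pain.
By R36 (it has a positive troponin, it is hypotensive, it has attribute L1): it carries flag H1.
By R6 (it carries flag H1, it has chest pain): it is escalated.
By R13 (it is escalated, it is tagged S): it meets criterion Z.
By R27 (it meets criterion Z, it satisfies condition S1): it is in state F1.
By R34 (it is in state F1, it is in state C, it is discharged): it is monitored.

Yes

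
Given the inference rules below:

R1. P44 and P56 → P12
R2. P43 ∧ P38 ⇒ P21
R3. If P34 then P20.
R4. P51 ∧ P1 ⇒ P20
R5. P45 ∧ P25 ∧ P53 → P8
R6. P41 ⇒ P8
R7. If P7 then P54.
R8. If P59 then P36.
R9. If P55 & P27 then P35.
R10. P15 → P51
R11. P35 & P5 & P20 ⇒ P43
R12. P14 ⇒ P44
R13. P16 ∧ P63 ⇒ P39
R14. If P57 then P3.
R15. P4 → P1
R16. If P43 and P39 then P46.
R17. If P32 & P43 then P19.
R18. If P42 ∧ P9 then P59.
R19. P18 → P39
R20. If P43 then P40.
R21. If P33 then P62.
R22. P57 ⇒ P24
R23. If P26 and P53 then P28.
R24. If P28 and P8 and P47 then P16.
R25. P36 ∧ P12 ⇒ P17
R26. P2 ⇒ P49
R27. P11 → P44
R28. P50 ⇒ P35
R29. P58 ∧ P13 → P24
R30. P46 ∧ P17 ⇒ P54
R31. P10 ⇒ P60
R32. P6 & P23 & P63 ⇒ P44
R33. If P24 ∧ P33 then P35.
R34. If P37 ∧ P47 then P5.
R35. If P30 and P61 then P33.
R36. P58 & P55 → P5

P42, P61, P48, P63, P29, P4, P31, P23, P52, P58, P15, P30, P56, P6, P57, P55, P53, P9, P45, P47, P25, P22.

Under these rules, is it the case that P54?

Forward chaining from the given facts derives: P8, P51, P3, P1, P59, P24, P44, P33, P5, P12, P20, P36, P62, P17, P35, P43, P40.
Rules concluding P54: R7 needs P7; R30 needs P46 — none of these are established.

No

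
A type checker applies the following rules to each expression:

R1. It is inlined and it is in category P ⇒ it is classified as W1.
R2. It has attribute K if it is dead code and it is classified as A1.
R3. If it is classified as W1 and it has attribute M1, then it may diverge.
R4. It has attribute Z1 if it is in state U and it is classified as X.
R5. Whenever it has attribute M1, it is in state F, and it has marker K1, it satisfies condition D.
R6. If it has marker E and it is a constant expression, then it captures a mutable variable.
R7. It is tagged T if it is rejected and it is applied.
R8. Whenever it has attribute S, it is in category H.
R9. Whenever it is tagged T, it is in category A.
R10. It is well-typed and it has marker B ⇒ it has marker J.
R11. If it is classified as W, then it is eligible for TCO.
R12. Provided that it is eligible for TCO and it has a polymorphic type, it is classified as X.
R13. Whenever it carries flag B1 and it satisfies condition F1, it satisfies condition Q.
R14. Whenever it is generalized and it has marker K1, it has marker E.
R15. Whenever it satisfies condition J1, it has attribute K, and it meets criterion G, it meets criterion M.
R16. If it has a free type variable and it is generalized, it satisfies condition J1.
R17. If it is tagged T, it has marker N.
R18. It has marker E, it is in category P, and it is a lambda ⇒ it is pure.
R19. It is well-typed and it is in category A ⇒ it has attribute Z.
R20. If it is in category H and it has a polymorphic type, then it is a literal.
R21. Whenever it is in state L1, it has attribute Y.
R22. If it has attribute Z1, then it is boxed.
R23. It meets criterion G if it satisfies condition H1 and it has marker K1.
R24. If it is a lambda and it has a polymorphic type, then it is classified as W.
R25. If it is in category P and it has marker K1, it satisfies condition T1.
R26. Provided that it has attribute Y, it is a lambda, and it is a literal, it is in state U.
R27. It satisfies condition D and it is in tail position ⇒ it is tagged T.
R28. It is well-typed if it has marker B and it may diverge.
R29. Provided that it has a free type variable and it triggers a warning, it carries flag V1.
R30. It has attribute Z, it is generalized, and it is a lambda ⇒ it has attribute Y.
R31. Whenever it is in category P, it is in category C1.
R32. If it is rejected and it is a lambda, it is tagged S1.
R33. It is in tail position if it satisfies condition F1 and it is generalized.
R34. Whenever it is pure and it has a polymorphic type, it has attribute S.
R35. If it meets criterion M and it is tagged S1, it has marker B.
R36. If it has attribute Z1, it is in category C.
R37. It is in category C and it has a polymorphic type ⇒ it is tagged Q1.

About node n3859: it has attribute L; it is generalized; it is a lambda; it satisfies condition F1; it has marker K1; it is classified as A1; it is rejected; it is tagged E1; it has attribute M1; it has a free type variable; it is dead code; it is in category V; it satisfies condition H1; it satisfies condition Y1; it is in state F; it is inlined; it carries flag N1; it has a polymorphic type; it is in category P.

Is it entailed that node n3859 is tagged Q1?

By R1 (it is inlined, it is in category P): it is classified as W1.
By R2 (it is dead code, it is classified as A1): it has attribute K.
By R3 (it is classified as W1, it has attribute M1): it may diverge.
By R5 (it has attribute M1, it is in state F, it has marker K1): it satisfies condition D.
By R14 (it is generalized, it has marker K1): it has marker E.
By R16 (it has a free type variable, it is generalized): it satisfies condition J1.
By R18 (it has marker E, it is in category P, it is a lambda): it is pure.
By R23 (it satisfies condition H1, it has marker K1): it meets criterion G.
By R24 (it is a lambda, it has a polymorphic type): it is classified as W.
By R32 (it is rejected, it is a lambda): it is tagged S1.
By R33 (it satisfies condition F1, it is generalized): it is in tail position.
By R34 (it is pure, it has a polymorphic type): it has attribute S.
By R8 (it has attribute S): it is in category H.
By R11 (it is classified as W): it is eligible for TCO.
By R12 (it is eligible for TCO, it has a polymorphic type): it is classified as X.
By R15 (it satisfies condition J1, it has attribute K, it meets criterion G): it meets criterion M.
By R20 (it is in category H, it has a polymorphic type): it is a literal.
By R27 (it satisfies condition D, it is in tail position): it is tagged T.
By R35 (it meets criterion M, it is tagged S1): it has marker B.
By R9 (it is tagged T): it is in category A.
By R28 (it has marker B, it may diverge): it is well-typed.
By R19 (it is well-typed, it is in category A): it has attribute Z.
By R30 (it has attribute Z, it is generalized, it is a lambda): it has attribute Y.
By R26 (it has attribute Y, it is a lambda, it is a literal): it is in state U.
By R4 (it is in state U, it is classified as X): it has attribute Z1.
By R36 (it has attribute Z1): it is in category C.
By R37 (it is in category C, it has a polymorphic type): it is tagged Q1.

Yes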